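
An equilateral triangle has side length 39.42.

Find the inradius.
r = Area/s with s the semi-perimeter.
Area = (√3/4)·39.42² = (√3/4)·1553.9364 ≈ 0.433013·1553.9364 ≈ 672.874
s = 3·39.42/2 = 59.13
r ≈ 672.874/59.13 ≈ 11.3796
(Equivalently r = side/(2√3) = 39.42/3.4641 ≈ 11.3796.)

r = 11.38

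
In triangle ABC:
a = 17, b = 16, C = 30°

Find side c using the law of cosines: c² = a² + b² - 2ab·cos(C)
c² = 17² + 16² − 2·17·16·cos(30°)
cos(30°) ≈ 0.866025
c² ≈ 289 + 256 − 544·(0.866025) ≈ 545 − 471.118 ≈ 73.8822
c ≈ √73.8822 ≈ 8.59547

c = 8.595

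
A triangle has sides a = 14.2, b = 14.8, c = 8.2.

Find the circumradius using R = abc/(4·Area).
First find the area with Heron's formula.
s = (14.2 + 14.8 + 8.2)/2 = 18.6
Area = √(s(s−a)(s−b)(s−c)) = √(18.6·4.4·3.8·10.4) ≈ √3234.32 ≈ 56.8711
abc = 14.2·14.8·8.2 = 1723.312
R = abc/(4·Area) ≈ 1723.312/(4·56.8711) = 1723.312/227.484 ≈ 7.57552

R = 7.576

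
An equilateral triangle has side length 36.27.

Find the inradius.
r = Area/s with s the semi-perimeter.
Area = (√3/4)·36.27² = (√3/4)·1315.5129 ≈ 0.433013·1315.5129 ≈ 569.634
s = 3·36.27/2 = 54.405
r ≈ 569.634/54.405 ≈ 10.4702
(Equivalently r = side/(2√3) = 36.27/3.4641 ≈ 10.4702.)

r = 10.47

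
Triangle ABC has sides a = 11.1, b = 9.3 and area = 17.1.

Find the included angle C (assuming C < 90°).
Area = ½·a·b·sin(C)  ⇒  sin(C) = 2·Area/(a·b) = 2·17.1/(11.1·9.3) = 34.2/103.23 ≈ 0.331299
C = arcsin(0.331299) ≈ 19.3476° (taking the acute solution since C < 90°)

C = 19.35°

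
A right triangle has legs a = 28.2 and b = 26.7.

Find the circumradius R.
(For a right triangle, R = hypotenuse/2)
Hypotenuse c = √(a² + b²) = √(795.24 + 712.89) = √1508.13 ≈ 38.8346
R = c/2 ≈ 38.8346/2 ≈ 19.4173

R = 19.42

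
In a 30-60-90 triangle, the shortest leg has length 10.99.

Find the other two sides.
In a 30-60-90 triangle the sides are in ratio 1 : √3 : 2 (short leg : long leg : hypotenuse).
Long leg = 10.99·√3 ≈ 10.99·1.73205 ≈ 19.0352
Hypotenuse = 2·10.99 = 21.98

Long leg = 10.99√3 = 19.04, Hypotenuse = 21.98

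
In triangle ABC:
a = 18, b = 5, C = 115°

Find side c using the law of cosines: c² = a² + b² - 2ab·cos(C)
c² = 18² + 5² − 2·18·5·cos(115°)
cos(115°) ≈ -0.422618
c² ≈ 324 + 25 − 180·(-0.422618) ≈ 349 + 76.0713 ≈ 425.071
c ≈ √425.071 ≈ 20.6173

c = 20.62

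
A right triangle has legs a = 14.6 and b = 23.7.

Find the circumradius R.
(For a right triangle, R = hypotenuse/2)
Hypotenuse c = √(a² + b²) = √(213.16 + 561.69) = √774.85 ≈ 27.8361
R = c/2 ≈ 27.8361/2 ≈ 13.9181

R = 13.92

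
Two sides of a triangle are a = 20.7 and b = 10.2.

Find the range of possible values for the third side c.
Triangle inequality: |a − b| < c < a + b
|a − b| = |20.7 − 10.2| = 10.5
a + b = 20.7 + 10.2 = 30.9

10.5 < c < 30.9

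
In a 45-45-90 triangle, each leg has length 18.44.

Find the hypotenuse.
In a 45-45-90 triangle the sides are in ratio 1 : 1 : √2, so hypotenuse = leg·√2.
Hypotenuse = 18.44·√2 ≈ 18.44·1.41421 ≈ 26.0781

Hypotenuse = 18.44√2 = 26.08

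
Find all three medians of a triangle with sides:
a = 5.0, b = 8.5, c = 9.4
Median formula: m_a = ½√(2b² + 2c² − a²) (and cyclically). a² = 25, b² = 72.25, c² = 88.36.
m_a = ½√(2·72.25 + 2·88.36 − 25) = ½√296.22 ≈ ½·17.211 ≈ 8.60552
m_b = ½√(2·25 + 2·88.36 − 72.25) = ½√154.47 ≈ ½·12.4286 ≈ 6.2143
m_c = ½√(2·25 + 2·72.25 − 88.36) = ½√106.14 ≈ ½·10.3024 ≈ 5.15121

m_a = 8.606, m_b = 6.214, m_c = 5.151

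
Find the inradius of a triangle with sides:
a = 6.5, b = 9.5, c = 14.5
r = Area/s where s is the semi-perimeter.
s = (6.5 + 9.5 + 14.5)/2 = 30.5/2 = 15.25
Area = √(s(s−a)(s−b)(s−c)) = √(15.25·8.75·5.75·0.75) ≈ √575.449 ≈ 23.9885
r ≈ 23.9885/15.25 ≈ 1.57302

r = 1.573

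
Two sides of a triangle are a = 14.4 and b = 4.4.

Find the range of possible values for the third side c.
Triangle inequality: |a − b| < c < a + b
|a − b| = |14.4 − 4.4| = 10
a + b = 14.4 + 4.4 = 18.8

10 < c < 18.8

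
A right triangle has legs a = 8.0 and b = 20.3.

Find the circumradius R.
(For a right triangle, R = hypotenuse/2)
Hypotenuse c = √(a² + b²) = √(64 + 412.09) = √476.09 ≈ 21.8195
R = c/2 ≈ 21.8195/2 ≈ 10.9097

R = 10.91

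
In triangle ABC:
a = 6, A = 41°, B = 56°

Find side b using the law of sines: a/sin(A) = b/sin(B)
a/sin(A) = b/sin(B)  ⇒  b = a·sin(B)/sin(A) = 6·sin(56°)/sin(41°)
sin(56°) ≈ 0.829038, sin(41°) ≈ 0.656059
b ≈ 6·0.829038/0.656059 ≈ 4.97423/0.656059 ≈ 7.58198

b = 7.582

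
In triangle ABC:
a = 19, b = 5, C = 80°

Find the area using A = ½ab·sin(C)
A = ½·a·b·sin(C) = ½·19·5·sin(80°)
sin(80°) ≈ 0.984808
A ≈ ½·95·0.984808 = 47.5·0.984808 ≈ 46.7784

Area = 46.78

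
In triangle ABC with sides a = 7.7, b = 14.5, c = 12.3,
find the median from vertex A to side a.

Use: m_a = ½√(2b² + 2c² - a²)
m_a = ½√(2·14.5² + 2·12.3² − 7.7²) = ½√(2·210.25 + 2·151.29 − 59.29) = ½√(420.5 + 302.58 − 59.29) = ½√663.79
√663.79 ≈ 25.7641, so m_a ≈ 12.8821

m_a = 12.88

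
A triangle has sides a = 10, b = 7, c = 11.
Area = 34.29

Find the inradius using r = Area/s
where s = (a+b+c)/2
s = (10 + 7 + 11)/2 = 28/2 = 14
r = Area/s = 34.29/14 ≈ 2.44929

r = 2.449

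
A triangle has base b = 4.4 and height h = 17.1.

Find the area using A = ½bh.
A = ½·b·h = ½·4.4·17.1 = ½·75.24 = 37.62

Area = 37.62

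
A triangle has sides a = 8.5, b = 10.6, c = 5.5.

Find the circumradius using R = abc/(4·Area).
First find the area with Heron's formula.
s = (8.5 + 10.6 + 5.5)/2 = 12.3
Area = √(s(s−a)(s−b)(s−c)) = √(12.3·3.8·1.7·6.8) ≈ √540.314 ≈ 23.2447
abc = 8.5·10.6·5.5 = 495.55
R = abc/(4·Area) ≈ 495.55/(4·23.2447) = 495.55/92.9787 ≈ 5.32972

R = 5.33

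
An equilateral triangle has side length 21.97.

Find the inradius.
r = Area/s with s the semi-perimeter.
Area = (√3/4)·21.97² = (√3/4)·482.6809 ≈ 0.433013·482.6809 ≈ 209.007
s = 3·21.97/2 = 32.955
r ≈ 209.007/32.955 ≈ 6.34219
(Equivalently r = side/(2√3) = 21.97/3.4641 ≈ 6.34219.)

r = 6.342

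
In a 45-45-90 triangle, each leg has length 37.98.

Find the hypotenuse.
In a 45-45-90 triangle the sides are in ratio 1 : 1 : √2, so hypotenuse = leg·√2.
Hypotenuse = 37.98·√2 ≈ 37.98·1.41421 ≈ 53.7118

Hypotenuse = 37.98√2 = 53.71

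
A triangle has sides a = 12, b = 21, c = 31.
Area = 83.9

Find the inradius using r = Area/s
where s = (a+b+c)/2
s = (12 + 21 + 31)/2 = 64/2 = 32
r = Area/s = 83.9/32 ≈ 2.62188

r = 2.622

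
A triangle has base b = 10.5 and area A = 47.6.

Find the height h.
A = ½·b·h  ⇒  h = 2A/b = 2·47.6/10.5 = 95.2/10.5 ≈ 9.06667

h = 9.067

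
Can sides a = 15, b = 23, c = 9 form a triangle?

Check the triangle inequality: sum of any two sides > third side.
a + b vs c: 15 + 23 = 38 > 9  ✓
a + c vs b: 15 + 9 = 24 > 23  ✓
b + c vs a: 23 + 9 = 32 > 15  ✓

Yes, triangle inequality satisfied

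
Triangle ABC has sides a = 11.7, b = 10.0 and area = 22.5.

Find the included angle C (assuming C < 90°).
Area = ½·a·b·sin(C)  ⇒  sin(C) = 2·Area/(a·b) = 2·22.5/(11.7·10.0) = 45/117 ≈ 0.384615
C = arcsin(0.384615) ≈ 22.6199° (taking the acute solution since C < 90°)

C = 22.62°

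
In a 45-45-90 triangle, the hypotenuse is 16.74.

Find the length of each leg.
In a 45-45-90 triangle hypotenuse = leg·√2, so leg = hypotenuse/√2.
Leg = 16.74/√2 ≈ 16.74/1.41421 ≈ 11.837

Each leg = 11.84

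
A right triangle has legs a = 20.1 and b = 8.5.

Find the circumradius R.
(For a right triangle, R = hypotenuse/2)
Hypotenuse c = √(a² + b²) = √(404.01 + 72.25) = √476.26 ≈ 21.8234
R = c/2 ≈ 21.8234/2 ≈ 10.9117

R = 10.91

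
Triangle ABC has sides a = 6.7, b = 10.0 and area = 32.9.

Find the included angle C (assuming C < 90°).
Area = ½·a·b·sin(C)  ⇒  sin(C) = 2·Area/(a·b) = 2·32.9/(6.7·10.0) = 65.8/67 ≈ 0.98209
C = arcsin(0.98209) ≈ 79.1397° (taking the acute solution since C < 90°)

C = 79.14°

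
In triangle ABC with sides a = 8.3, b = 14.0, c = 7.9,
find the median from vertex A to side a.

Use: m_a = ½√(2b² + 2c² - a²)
m_a = ½√(2·14.0² + 2·7.9² − 8.3²) = ½√(2·196 + 2·62.41 − 68.89) = ½√(392 + 124.82 − 68.89) = ½√447.93
√447.93 ≈ 21.1644, so m_a ≈ 10.5822

m_a = 10.58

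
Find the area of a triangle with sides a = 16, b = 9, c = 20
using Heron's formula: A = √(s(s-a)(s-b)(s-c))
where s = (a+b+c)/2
s = (16 + 9 + 20)/2 = 45/2 = 22.5
s − a = 6.5, s − b = 13.5, s − c = 2.5
s(s−a)(s−b)(s−c) = 22.5·6.5·13.5·2.5 = 4935.9375
Area = √4935.9375 ≈ 70.2562

s = 22.5, Area = 70.26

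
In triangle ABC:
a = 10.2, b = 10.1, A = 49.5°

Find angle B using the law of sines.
a/sin(A) = b/sin(B)  ⇒  sin(B) = b·sin(A)/a = 10.1·sin(49.5°)/10.2
sin(49.5°) ≈ 0.760406
sin(B) ≈ 10.1·0.760406/10.2 ≈ 7.6801/10.2 ≈ 0.752951
B = arcsin(0.752951) ≈ 48.8467°
(Since b ≤ a we need B ≤ A, so the obtuse alternative 180° − 48.8467° ≈ 131.153° is rejected.)

B = 48.85°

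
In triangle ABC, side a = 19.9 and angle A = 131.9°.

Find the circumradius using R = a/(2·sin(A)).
R = a/(2·sin(A)) = 19.9/(2·sin(131.9°))
sin(131.9°) ≈ 0.744312
R ≈ 19.9/(2·0.744312) = 19.9/1.48862 ≈ 13.3681

R = 13.37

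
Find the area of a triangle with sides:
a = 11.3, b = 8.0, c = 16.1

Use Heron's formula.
s = (11.3 + 8.0 + 16.1)/2 = 35.4/2 = 17.7
s − a = 6.4, s − b = 9.7, s − c = 1.6
s(s−a)(s−b)(s−c) = 17.7·6.4·9.7·1.6 ≈ 1758.11
Area = √1758.11 ≈ 41.9298

Area = 41.93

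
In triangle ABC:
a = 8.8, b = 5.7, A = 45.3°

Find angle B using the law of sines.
a/sin(A) = b/sin(B)  ⇒  sin(B) = b·sin(A)/a = 5.7·sin(45.3°)/8.8
sin(45.3°) ≈ 0.710799
sin(B) ≈ 5.7·0.710799/8.8 ≈ 4.05156/8.8 ≈ 0.460404
B = arcsin(0.460404) ≈ 27.4132°
(Since b ≤ a we need B ≤ A, so the obtuse alternative 180° − 27.4132° ≈ 152.587° is rejected.)

B = 27.41°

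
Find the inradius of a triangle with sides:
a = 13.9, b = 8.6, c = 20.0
r = Area/s where s is the semi-perimeter.
s = (13.9 + 8.6 + 20.0)/2 = 42.5/2 = 21.25
Area = √(s(s−a)(s−b)(s−c)) = √(21.25·7.35·12.65·1.25) ≈ √2469.71 ≈ 49.6962
r ≈ 49.6962/21.25 ≈ 2.33865

r = 2.339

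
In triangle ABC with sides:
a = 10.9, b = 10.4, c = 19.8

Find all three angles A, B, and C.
Law of cosines for each angle (a² = 118.81, b² = 108.16, c² = 392.04):
cos(A) = (b² + c² − a²)/(2bc) = (108.16 + 392.04 − 118.81)/(2·10.4·19.8) = 381.39/411.84 ≈ 0.926064  ⇒  A ≈ 22.1707°
cos(B) = (a² + c² − b²)/(2ac) = (118.81 + 392.04 − 108.16)/(2·10.9·19.8) = 402.69/431.64 ≈ 0.93293  ⇒  B ≈ 21.1037°
cos(C) = (a² + b² − c²)/(2ab) = (118.81 + 108.16 − 392.04)/(2·10.9·10.4) = -165.07/226.72 ≈ -0.728079  ⇒  C ≈ 136.726°
Check: A + B + C ≈ 180°

A = 22.17°, B = 21.1°, C = 136.7°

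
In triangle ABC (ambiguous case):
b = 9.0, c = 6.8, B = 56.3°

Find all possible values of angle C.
b/sin(B) = c/sin(C)  ⇒  sin(C) = c·sin(B)/b = 6.8·sin(56.3°)/9.0
sin(56.3°) ≈ 0.831954
sin(C) ≈ 6.8·0.831954/9.0 ≈ 5.65729/9.0 ≈ 0.628588
Candidate 1: C₁ = arcsin(0.628588) ≈ 38.946°  →  A = 180° − 56.3° − 38.946° ≈ 84.754° > 0, valid
Candidate 2: C₂ = 180° − C₁ ≈ 141.054°  →  A = 180° − 56.3° − 141.054° ≈ -17.354° ≤ 0, not a valid triangle

C = 38.95° (one solution)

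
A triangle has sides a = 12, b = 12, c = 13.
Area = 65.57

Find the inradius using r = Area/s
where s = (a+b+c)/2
s = (12 + 12 + 13)/2 = 37/2 = 18.5
r = Area/s = 65.57/18.5 ≈ 3.54432

r = 3.544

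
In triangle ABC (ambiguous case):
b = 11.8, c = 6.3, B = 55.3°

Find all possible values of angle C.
b/sin(B) = c/sin(C)  ⇒  sin(C) = c·sin(B)/b = 6.3·sin(55.3°)/11.8
sin(55.3°) ≈ 0.822144
sin(C) ≈ 6.3·0.822144/11.8 ≈ 5.17951/11.8 ≈ 0.438941
Candidate 1: C₁ = arcsin(0.438941) ≈ 26.0364°  →  A = 180° − 55.3° − 26.0364° ≈ 98.6636° > 0, valid
Candidate 2: C₂ = 180° − C₁ ≈ 153.964°  →  A = 180° − 55.3° − 153.964° ≈ -29.2636° ≤ 0, not a valid triangle

C = 26.04° (one solution)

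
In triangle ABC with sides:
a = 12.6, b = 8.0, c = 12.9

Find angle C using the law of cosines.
c² = a² + b² − 2ab·cos(C)  ⇒  cos(C) = (a² + b² − c²)/(2ab)
cos(C) = (12.6² + 8.0² − 12.9²)/(2·12.6·8.0) = (158.76 + 64 − 166.41)/201.6 = 56.35/201.6 ≈ 0.279514
C = arccos(0.279514) ≈ 73.7688°

C = 73.77°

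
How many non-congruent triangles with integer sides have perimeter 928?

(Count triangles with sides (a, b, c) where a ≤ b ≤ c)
Let a ≤ b ≤ c with a + b + c = 928. The only binding inequality is a + b > c, i.e. 928 − c > c, so c < 928/2; and c ≥ 928/3 since c is the largest side.
So 310 ≤ c ≤ 463. For each c, b runs from ⌈(928 − c)/2⌉ up to c (then a = 928 − b − c satisfies 1 ≤ a ≤ b automatically), giving c − ⌈(928 − c)/2⌉ + 1 choices.
Summing over c: 2 + 3 + 5 + 6 + … + 230 + 231  (154 terms, c = 310, …, 463) = 17941
Check (closed form: nearest integer to p²/48 for even p, (p+3)²/48 for odd p): 928²/48 = 861184/48 ≈ 17941.33 → 17941

17941 triangles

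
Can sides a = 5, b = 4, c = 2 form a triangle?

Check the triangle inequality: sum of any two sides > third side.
a + b vs c: 5 + 4 = 9 > 2  ✓
a + c vs b: 5 + 2 = 7 > 4  ✓
b + c vs a: 4 + 2 = 6 > 5  ✓

Yes, triangle inequality satisfied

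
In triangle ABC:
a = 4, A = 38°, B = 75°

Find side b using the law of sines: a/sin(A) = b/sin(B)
a/sin(A) = b/sin(B)  ⇒  b = a·sin(B)/sin(A) = 4·sin(75°)/sin(38°)
sin(75°) ≈ 0.965926, sin(38°) ≈ 0.615661
b ≈ 4·0.965926/0.615661 ≈ 3.8637/0.615661 ≈ 6.27569

b = 6.276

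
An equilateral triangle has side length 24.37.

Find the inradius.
r = Area/s with s the semi-perimeter.
Area = (√3/4)·24.37² = (√3/4)·593.8969 ≈ 0.433013·593.8969 ≈ 257.165
s = 3·24.37/2 = 36.555
r ≈ 257.165/36.555 ≈ 7.03501
(Equivalently r = side/(2√3) = 24.37/3.4641 ≈ 7.03501.)

r = 7.035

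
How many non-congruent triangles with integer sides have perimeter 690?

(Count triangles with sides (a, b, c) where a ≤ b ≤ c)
Let a ≤ b ≤ c with a + b + c = 690. The only binding inequality is a + b > c, i.e. 690 − c > c, so c < 690/2; and c ≥ 690/3 since c is the largest side.
So 230 ≤ c ≤ 344. For each c, b runs from ⌈(690 − c)/2⌉ up to c (then a = 690 − b − c satisfies 1 ≤ a ≤ b automatically), giving c − ⌈(690 − c)/2⌉ + 1 choices.
Summing over c: 1 + 2 + 4 + 5 + … + 170 + 172  (115 terms, c = 230, …, 344) = 9919
Check (closed form: nearest integer to p²/48 for even p, (p+3)²/48 for odd p): 690²/48 = 476100/48 ≈ 9918.75 → 9919

9919 triangles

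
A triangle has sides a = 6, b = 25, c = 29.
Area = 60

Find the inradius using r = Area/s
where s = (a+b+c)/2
s = (6 + 25 + 29)/2 = 60/2 = 30
r = Area/s = 60/30 ≈ 2

r = 2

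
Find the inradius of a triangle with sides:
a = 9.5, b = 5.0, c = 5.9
r = Area/s where s is the semi-perimeter.
s = (9.5 + 5.0 + 5.9)/2 = 20.4/2 = 10.2
Area = √(s(s−a)(s−b)(s−c)) = √(10.2·0.7·5.2·4.3) ≈ √159.65 ≈ 12.6353
r ≈ 12.6353/10.2 ≈ 1.23875

r = 1.239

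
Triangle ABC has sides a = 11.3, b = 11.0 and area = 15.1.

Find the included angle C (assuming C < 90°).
Area = ½·a·b·sin(C)  ⇒  sin(C) = 2·Area/(a·b) = 2·15.1/(11.3·11.0) = 30.2/124.3 ≈ 0.242961
C = arcsin(0.242961) ≈ 14.0613° (taking the acute solution since C < 90°)

C = 14.06°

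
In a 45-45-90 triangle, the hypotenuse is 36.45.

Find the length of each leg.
In a 45-45-90 triangle hypotenuse = leg·√2, so leg = hypotenuse/√2.
Leg = 36.45/√2 ≈ 36.45/1.41421 ≈ 25.774

Each leg = 25.77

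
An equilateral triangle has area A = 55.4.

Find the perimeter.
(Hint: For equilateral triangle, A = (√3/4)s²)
A = (√3/4)s²  ⇒  s² = 4A/√3 = 4·55.4/√3 = 221.6/1.73205 ≈ 127.941
s ≈ √127.941 ≈ 11.3111
Perimeter = 3s ≈ 3·11.3111 ≈ 33.9333

Perimeter = 33.93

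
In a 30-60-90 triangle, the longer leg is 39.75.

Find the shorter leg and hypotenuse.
In a 30-60-90 triangle the sides are in ratio 1 : √3 : 2, so short leg = long leg/√3 and hypotenuse = 2·(short leg).
Short leg = 39.75/√3 ≈ 39.75/1.73205 ≈ 22.9497
Hypotenuse = 2·22.9497 ≈ 45.8993

Short leg = 22.95, Hypotenuse = 45.9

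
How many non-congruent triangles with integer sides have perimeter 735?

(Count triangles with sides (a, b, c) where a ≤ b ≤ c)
Let a ≤ b ≤ c with a + b + c = 735. The only binding inequality is a + b > c, i.e. 735 − c > c, so c < 735/2; and c ≥ 735/3 since c is the largest side.
So 245 ≤ c ≤ 367. For each c, b runs from ⌈(735 − c)/2⌉ up to c (then a = 735 − b − c satisfies 1 ≤ a ≤ b automatically), giving c − ⌈(735 − c)/2⌉ + 1 choices.
Summing over c: 1 + 2 + 4 + 5 + … + 182 + 184  (123 terms, c = 245, …, 367) = 11347
Check (closed form: nearest integer to p²/48 for even p, (p+3)²/48 for odd p): (735+3)²/48 = 738²/48 = 544644/48 ≈ 11346.75 → 11347

11347 triangles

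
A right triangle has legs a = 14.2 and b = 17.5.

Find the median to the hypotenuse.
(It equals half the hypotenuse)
Hypotenuse c = √(a² + b²) = √(201.64 + 306.25) = √507.89 ≈ 22.5364
Median to hypotenuse = c/2 ≈ 22.5364/2 ≈ 11.2682

Median = 11.27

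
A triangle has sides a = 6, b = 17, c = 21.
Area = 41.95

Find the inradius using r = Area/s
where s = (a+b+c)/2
s = (6 + 17 + 21)/2 = 44/2 = 22
r = Area/s = 41.95/22 ≈ 1.90682

r = 1.907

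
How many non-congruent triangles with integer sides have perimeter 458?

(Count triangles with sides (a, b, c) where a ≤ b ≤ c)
Let a ≤ b ≤ c with a + b + c = 458. The only binding inequality is a + b > c, i.e. 458 − c > c, so c < 458/2; and c ≥ 458/3 since c is the largest side.
So 153 ≤ c ≤ 228. For each c, b runs from ⌈(458 − c)/2⌉ up to c (then a = 458 − b − c satisfies 1 ≤ a ≤ b automatically), giving c − ⌈(458 − c)/2⌉ + 1 choices.
Summing over c: 1 + 3 + 4 + 6 + … + 112 + 114  (76 terms, c = 153, …, 228) = 4370
Check (closed form: nearest integer to p²/48 for even p, (p+3)²/48 for odd p): 458²/48 = 209764/48 ≈ 4370.08 → 4370

4370 triangles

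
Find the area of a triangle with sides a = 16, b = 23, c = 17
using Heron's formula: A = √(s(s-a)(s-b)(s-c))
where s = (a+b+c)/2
s = (16 + 23 + 17)/2 = 56/2 = 28
s − a = 12, s − b = 5, s − c = 11
s(s−a)(s−b)(s−c) = 28·12·5·11 = 18480
Area = √18480 ≈ 135.941

s = 28.0, Area = 135.9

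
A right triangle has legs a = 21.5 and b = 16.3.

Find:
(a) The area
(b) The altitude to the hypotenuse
(a) The legs are perpendicular, so Area = ½·a·b = ½·21.5·16.3 = ½·350.45 = 175.225
(b) Hypotenuse c = √(a² + b²) = √(462.25 + 265.69) = √727.94 ≈ 26.9804
    Area = ½·c·h_c  ⇒  h_c = 2·Area/c = 350.45/26.9804 ≈ 12.9891

Area = 175.225, h_c = 12.99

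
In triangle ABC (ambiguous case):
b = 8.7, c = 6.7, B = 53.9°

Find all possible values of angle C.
b/sin(B) = c/sin(C)  ⇒  sin(C) = c·sin(B)/b = 6.7·sin(53.9°)/8.7
sin(53.9°) ≈ 0.80799
sin(C) ≈ 6.7·0.80799/8.7 ≈ 5.41353/8.7 ≈ 0.622245
Candidate 1: C₁ = arcsin(0.622245) ≈ 38.4803°  →  A = 180° − 53.9° − 38.4803° ≈ 87.6197° > 0, valid
Candidate 2: C₂ = 180° − C₁ ≈ 141.52°  →  A = 180° − 53.9° − 141.52° ≈ -15.4197° ≤ 0, not a valid triangle

C = 38.48° (one solution)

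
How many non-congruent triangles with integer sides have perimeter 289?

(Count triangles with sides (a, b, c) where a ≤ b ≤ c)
Let a ≤ b ≤ c with a + b + c = 289. The only binding inequality is a + b > c, i.e. 289 − c > c, so c < 289/2; and c ≥ 289/3 since c is the largest side.
So 97 ≤ c ≤ 144. For each c, b runs from ⌈(289 − c)/2⌉ up to c (then a = 289 − b − c satisfies 1 ≤ a ≤ b automatically), giving c − ⌈(289 − c)/2⌉ + 1 choices.
Summing over c: 2 + 3 + 5 + 6 + … + 71 + 72  (48 terms, c = 97, …, 144) = 1776
Check (closed form: nearest integer to p²/48 for even p, (p+3)²/48 for odd p): (289+3)²/48 = 292²/48 = 85264/48 ≈ 1776.33 → 1776

1776 triangles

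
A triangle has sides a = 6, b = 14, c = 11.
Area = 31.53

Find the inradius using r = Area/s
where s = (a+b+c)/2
s = (6 + 14 + 11)/2 = 31/2 = 15.5
r = Area/s = 31.53/15.5 ≈ 2.03419

r = 2.034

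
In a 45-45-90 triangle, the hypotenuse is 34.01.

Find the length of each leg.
In a 45-45-90 triangle hypotenuse = leg·√2, so leg = hypotenuse/√2.
Leg = 34.01/√2 ≈ 34.01/1.41421 ≈ 24.0487

Each leg = 24.05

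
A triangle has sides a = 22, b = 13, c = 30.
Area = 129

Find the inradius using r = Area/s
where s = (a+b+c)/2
s = (22 + 13 + 30)/2 = 65/2 = 32.5
r = Area/s = 129/32.5 ≈ 3.96923

r = 3.969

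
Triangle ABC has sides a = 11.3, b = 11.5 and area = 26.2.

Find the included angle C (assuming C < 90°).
Area = ½·a·b·sin(C)  ⇒  sin(C) = 2·Area/(a·b) = 2·26.2/(11.3·11.5) = 52.4/129.95 ≈ 0.403232
C = arcsin(0.403232) ≈ 23.7804° (taking the acute solution since C < 90°)

C = 23.78°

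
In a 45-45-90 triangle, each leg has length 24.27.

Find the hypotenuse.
In a 45-45-90 triangle the sides are in ratio 1 : 1 : √2, so hypotenuse = leg·√2.
Hypotenuse = 24.27·√2 ≈ 24.27·1.41421 ≈ 34.323

Hypotenuse = 24.27√2 = 34.32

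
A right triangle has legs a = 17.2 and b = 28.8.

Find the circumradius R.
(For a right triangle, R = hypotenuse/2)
Hypotenuse c = √(a² + b²) = √(295.84 + 829.44) = √1125.28 ≈ 33.5452
R = c/2 ≈ 33.5452/2 ≈ 16.7726

R = 16.77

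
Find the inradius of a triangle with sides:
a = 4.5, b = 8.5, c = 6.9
r = Area/s where s is the semi-perimeter.
s = (4.5 + 8.5 + 6.9)/2 = 19.9/2 = 9.95
Area = √(s(s−a)(s−b)(s−c)) = √(9.95·5.45·1.45·3.05) ≈ √239.821 ≈ 15.4862
r ≈ 15.4862/9.95 ≈ 1.5564

r = 1.556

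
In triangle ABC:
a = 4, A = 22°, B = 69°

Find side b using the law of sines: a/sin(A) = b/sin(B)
a/sin(A) = b/sin(B)  ⇒  b = a·sin(B)/sin(A) = 4·sin(69°)/sin(22°)
sin(69°) ≈ 0.93358, sin(22°) ≈ 0.374607
b ≈ 4·0.93358/0.374607 ≈ 3.73432/0.374607 ≈ 9.96865

b = 9.969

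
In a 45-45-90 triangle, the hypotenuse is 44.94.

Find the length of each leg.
In a 45-45-90 triangle hypotenuse = leg·√2, so leg = hypotenuse/√2.
Leg = 44.94/√2 ≈ 44.94/1.41421 ≈ 31.7774

Each leg = 31.78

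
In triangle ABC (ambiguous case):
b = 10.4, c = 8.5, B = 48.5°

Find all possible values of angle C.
b/sin(B) = c/sin(C)  ⇒  sin(C) = c·sin(B)/b = 8.5·sin(48.5°)/10.4
sin(48.5°) ≈ 0.748956
sin(C) ≈ 8.5·0.748956/10.4 ≈ 6.36612/10.4 ≈ 0.612127
Candidate 1: C₁ = arcsin(0.612127) ≈ 37.7435°  →  A = 180° − 48.5° − 37.7435° ≈ 93.7565° > 0, valid
Candidate 2: C₂ = 180° − C₁ ≈ 142.257°  →  A = 180° − 48.5° − 142.257° ≈ -10.7565° ≤ 0, not a valid triangle

C = 37.74° (one solution)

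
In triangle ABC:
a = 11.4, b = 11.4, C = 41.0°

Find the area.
Two sides and the included angle (SAS): A = ½·a·b·sin(C) = ½·11.4·11.4·sin(41.0°)
sin(41.0°) ≈ 0.656059
A ≈ ½·129.96·0.656059 = 64.98·0.656059 ≈ 42.6307

Area = 42.63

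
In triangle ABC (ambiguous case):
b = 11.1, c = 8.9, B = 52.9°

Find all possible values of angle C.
b/sin(B) = c/sin(C)  ⇒  sin(C) = c·sin(B)/b = 8.9·sin(52.9°)/11.1
sin(52.9°) ≈ 0.797584
sin(C) ≈ 8.9·0.797584/11.1 ≈ 7.0985/11.1 ≈ 0.639504
Candidate 1: C₁ = arcsin(0.639504) ≈ 39.7549°  →  A = 180° − 52.9° − 39.7549° ≈ 87.3451° > 0, valid
Candidate 2: C₂ = 180° − C₁ ≈ 140.245°  →  A = 180° − 52.9° − 140.245° ≈ -13.1451° ≤ 0, not a valid triangle

C = 39.75° (one solution)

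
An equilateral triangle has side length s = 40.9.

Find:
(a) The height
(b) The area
(a) The height splits the triangle into two 30-60-90 halves: h = s·√3/2 = 40.9·1.73205/2 ≈ 70.8409/2 ≈ 35.4204
(b) Area = (√3/4)·s² = (√3/4)·40.9² = (√3/4)·1672.81 ≈ 0.433013·1672.81 ≈ 724.348

Height = 35.42, Area = 724.3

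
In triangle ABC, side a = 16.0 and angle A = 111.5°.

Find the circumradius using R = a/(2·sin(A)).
R = a/(2·sin(A)) = 16.0/(2·sin(111.5°))
sin(111.5°) ≈ 0.930418
R ≈ 16.0/(2·0.930418) = 16.0/1.86084 ≈ 8.59829

R = 8.598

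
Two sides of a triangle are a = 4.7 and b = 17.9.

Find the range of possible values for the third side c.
Triangle inequality: |a − b| < c < a + b
|a − b| = |4.7 − 17.9| = 13.2
a + b = 4.7 + 17.9 = 22.6

13.2 < c < 22.6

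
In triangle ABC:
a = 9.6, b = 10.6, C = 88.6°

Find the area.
Two sides and the included angle (SAS): A = ½·a·b·sin(C) = ½·9.6·10.6·sin(88.6°)
sin(88.6°) ≈ 0.999701
A ≈ ½·101.76·0.999701 = 50.88·0.999701 ≈ 50.8648

Area = 50.86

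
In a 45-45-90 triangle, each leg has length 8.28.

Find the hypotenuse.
In a 45-45-90 triangle the sides are in ratio 1 : 1 : √2, so hypotenuse = leg·√2.
Hypotenuse = 8.28·√2 ≈ 8.28·1.41421 ≈ 11.7097

Hypotenuse = 8.28√2 = 11.71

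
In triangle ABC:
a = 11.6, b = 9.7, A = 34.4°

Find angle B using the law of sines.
a/sin(A) = b/sin(B)  ⇒  sin(B) = b·sin(A)/a = 9.7·sin(34.4°)/11.6
sin(34.4°) ≈ 0.564967
sin(B) ≈ 9.7·0.564967/11.6 ≈ 5.48018/11.6 ≈ 0.472429
B = arcsin(0.472429) ≈ 28.1921°
(Since b ≤ a we need B ≤ A, so the obtuse alternative 180° − 28.1921° ≈ 151.808° is rejected.)

B = 28.19°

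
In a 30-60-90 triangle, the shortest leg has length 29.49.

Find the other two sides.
In a 30-60-90 triangle the sides are in ratio 1 : √3 : 2 (short leg : long leg : hypotenuse).
Long leg = 29.49·√3 ≈ 29.49·1.73205 ≈ 51.0782
Hypotenuse = 2·29.49 = 58.98

Long leg = 29.49√3 = 51.08, Hypotenuse = 58.98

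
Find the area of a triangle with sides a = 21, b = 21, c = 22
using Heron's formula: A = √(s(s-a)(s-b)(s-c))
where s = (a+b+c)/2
s = (21 + 21 + 22)/2 = 64/2 = 32
s − a = 11, s − b = 11, s − c = 10
s(s−a)(s−b)(s−c) = 32·11·11·10 = 38720
Area = √38720 ≈ 196.774

s = 32.0, Area = 196.8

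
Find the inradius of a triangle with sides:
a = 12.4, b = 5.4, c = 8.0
r = Area/s where s is the semi-perimeter.
s = (12.4 + 5.4 + 8.0)/2 = 25.8/2 = 12.9
Area = √(s(s−a)(s−b)(s−c)) = √(12.9·0.5·7.5·4.9) ≈ √237.037 ≈ 15.396
r ≈ 15.396/12.9 ≈ 1.19349

r = 1.193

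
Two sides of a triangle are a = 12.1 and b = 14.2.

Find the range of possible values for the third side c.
Triangle inequality: |a − b| < c < a + b
|a − b| = |12.1 − 14.2| = 2.1
a + b = 12.1 + 14.2 = 26.3

2.1 < c < 26.3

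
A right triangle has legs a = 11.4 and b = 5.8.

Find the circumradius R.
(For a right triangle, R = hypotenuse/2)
Hypotenuse c = √(a² + b²) = √(129.96 + 33.64) = √163.6 ≈ 12.7906
R = c/2 ≈ 12.7906/2 ≈ 6.39531

R = 6.395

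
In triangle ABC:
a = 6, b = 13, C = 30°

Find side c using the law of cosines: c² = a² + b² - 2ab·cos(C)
c² = 6² + 13² − 2·6·13·cos(30°)
cos(30°) ≈ 0.866025
c² ≈ 36 + 169 − 156·(0.866025) ≈ 205 − 135.1 ≈ 69.9
c ≈ √69.9 ≈ 8.36062

c = 8.361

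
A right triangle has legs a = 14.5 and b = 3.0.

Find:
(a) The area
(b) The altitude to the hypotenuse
(a) The legs are perpendicular, so Area = ½·a·b = ½·14.5·3.0 = ½·43.5 = 21.75
(b) Hypotenuse c = √(a² + b²) = √(210.25 + 9) = √219.25 ≈ 14.8071
    Area = ½·c·h_c  ⇒  h_c = 2·Area/c = 43.5/14.8071 ≈ 2.93778

Area = 21.75, h_c = 2.938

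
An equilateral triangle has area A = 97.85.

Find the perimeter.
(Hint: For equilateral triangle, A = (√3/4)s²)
A = (√3/4)s²  ⇒  s² = 4A/√3 = 4·97.85/√3 = 391.4/1.73205 ≈ 225.975
s ≈ √225.975 ≈ 15.0325
Perimeter = 3s ≈ 3·15.0325 ≈ 45.0974

Perimeter = 45.1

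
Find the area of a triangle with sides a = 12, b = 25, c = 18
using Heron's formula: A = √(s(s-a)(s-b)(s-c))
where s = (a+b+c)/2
s = (12 + 25 + 18)/2 = 55/2 = 27.5
s − a = 15.5, s − b = 2.5, s − c = 9.5
s(s−a)(s−b)(s−c) = 27.5·15.5·2.5·9.5 = 10123.4375
Area = √10123.4375 ≈ 100.615

s = 27.5, Area = 100.6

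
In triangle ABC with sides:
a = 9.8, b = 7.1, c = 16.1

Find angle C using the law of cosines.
c² = a² + b² − 2ab·cos(C)  ⇒  cos(C) = (a² + b² − c²)/(2ab)
cos(C) = (9.8² + 7.1² − 16.1²)/(2·9.8·7.1) = (96.04 + 50.41 − 259.21)/139.16 = -112.76/139.16 ≈ -0.81029
C = arccos(-0.81029) ≈ 144.124°

C = 144.1°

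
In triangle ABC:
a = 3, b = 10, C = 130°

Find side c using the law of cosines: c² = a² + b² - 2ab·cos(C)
c² = 3² + 10² − 2·3·10·cos(130°)
cos(130°) ≈ -0.642788
c² ≈ 9 + 100 − 60·(-0.642788) ≈ 109 + 38.5673 ≈ 147.567
c ≈ √147.567 ≈ 12.1477

c = 12.15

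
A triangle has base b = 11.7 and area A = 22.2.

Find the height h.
A = ½·b·h  ⇒  h = 2A/b = 2·22.2/11.7 = 44.4/11.7 ≈ 3.79487

h = 3.795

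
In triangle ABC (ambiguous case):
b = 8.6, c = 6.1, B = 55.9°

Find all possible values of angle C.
b/sin(B) = c/sin(C)  ⇒  sin(C) = c·sin(B)/b = 6.1·sin(55.9°)/8.6
sin(55.9°) ≈ 0.82806
sin(C) ≈ 6.1·0.82806/8.6 ≈ 5.05117/8.6 ≈ 0.587345
Candidate 1: C₁ = arcsin(0.587345) ≈ 35.9688°  →  A = 180° − 55.9° − 35.9688° ≈ 88.1312° > 0, valid
Candidate 2: C₂ = 180° − C₁ ≈ 144.031°  →  A = 180° − 55.9° − 144.031° ≈ -19.9312° ≤ 0, not a valid triangle

C = 35.97° (one solution)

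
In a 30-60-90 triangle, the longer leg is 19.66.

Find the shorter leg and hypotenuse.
In a 30-60-90 triangle the sides are in ratio 1 : √3 : 2, so short leg = long leg/√3 and hypotenuse = 2·(short leg).
Short leg = 19.66/√3 ≈ 19.66/1.73205 ≈ 11.3507
Hypotenuse = 2·11.3507 ≈ 22.7014

Short leg = 11.35, Hypotenuse = 22.7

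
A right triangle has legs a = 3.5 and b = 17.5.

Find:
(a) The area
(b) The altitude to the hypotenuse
(a) The legs are perpendicular, so Area = ½·a·b = ½·3.5·17.5 = ½·61.25 = 30.625
(b) Hypotenuse c = √(a² + b²) = √(12.25 + 306.25) = √318.5 ≈ 17.8466
    Area = ½·c·h_c  ⇒  h_c = 2·Area/c = 61.25/17.8466 ≈ 3.43203

Area = 30.625, h_c = 3.432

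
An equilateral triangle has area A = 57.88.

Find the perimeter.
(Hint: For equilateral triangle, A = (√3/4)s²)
A = (√3/4)s²  ⇒  s² = 4A/√3 = 4·57.88/√3 = 231.52/1.73205 ≈ 133.668
s ≈ √133.668 ≈ 11.5615
Perimeter = 3s ≈ 3·11.5615 ≈ 34.6845

Perimeter = 34.68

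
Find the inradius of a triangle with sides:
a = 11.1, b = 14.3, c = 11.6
r = Area/s where s is the semi-perimeter.
s = (11.1 + 14.3 + 11.6)/2 = 37/2 = 18.5
Area = √(s(s−a)(s−b)(s−c)) = √(18.5·7.4·4.2·6.9) ≈ √3967.36 ≈ 62.987
r ≈ 62.987/18.5 ≈ 3.4047

r = 3.405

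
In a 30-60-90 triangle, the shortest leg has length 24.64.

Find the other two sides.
In a 30-60-90 triangle the sides are in ratio 1 : √3 : 2 (short leg : long leg : hypotenuse).
Long leg = 24.64·√3 ≈ 24.64·1.73205 ≈ 42.6777
Hypotenuse = 2·24.64 = 49.28

Long leg = 24.64√3 = 42.68, Hypotenuse = 49.28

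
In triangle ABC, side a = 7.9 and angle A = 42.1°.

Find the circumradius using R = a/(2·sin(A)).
R = a/(2·sin(A)) = 7.9/(2·sin(42.1°))
sin(42.1°) ≈ 0.670427
R ≈ 7.9/(2·0.670427) = 7.9/1.34085 ≈ 5.89177

R = 5.892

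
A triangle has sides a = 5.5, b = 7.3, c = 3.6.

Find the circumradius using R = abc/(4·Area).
First find the area with Heron's formula.
s = (5.5 + 7.3 + 3.6)/2 = 8.2
Area = √(s(s−a)(s−b)(s−c)) = √(8.2·2.7·0.9·4.6) ≈ √91.6596 ≈ 9.5739
abc = 5.5·7.3·3.6 = 144.54
R = abc/(4·Area) ≈ 144.54/(4·9.5739) = 144.54/38.2956 ≈ 3.77432

R = 3.774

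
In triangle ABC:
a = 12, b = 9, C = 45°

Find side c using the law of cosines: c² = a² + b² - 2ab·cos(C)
c² = 12² + 9² − 2·12·9·cos(45°)
cos(45°) ≈ 0.707107
c² ≈ 144 + 81 − 216·(0.707107) ≈ 225 − 152.735 ≈ 72.2649
c ≈ √72.2649 ≈ 8.50088

c = 8.501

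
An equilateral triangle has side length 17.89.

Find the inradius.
r = Area/s with s the semi-perimeter.
Area = (√3/4)·17.89² = (√3/4)·320.0521 ≈ 0.433013·320.0521 ≈ 138.587
s = 3·17.89/2 = 26.835
r ≈ 138.587/26.835 ≈ 5.1644
(Equivalently r = side/(2√3) = 17.89/3.4641 ≈ 5.1644.)

r = 5.164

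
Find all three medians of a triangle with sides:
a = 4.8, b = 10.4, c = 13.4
Median formula: m_a = ½√(2b² + 2c² − a²) (and cyclically). a² = 23.04, b² = 108.16, c² = 179.56.
m_a = ½√(2·108.16 + 2·179.56 − 23.04) = ½√552.4 ≈ ½·23.5032 ≈ 11.7516
m_b = ½√(2·23.04 + 2·179.56 − 108.16) = ½√297.04 ≈ ½·17.2348 ≈ 8.61742
m_c = ½√(2·23.04 + 2·108.16 − 179.56) = ½√82.84 ≈ ½·9.10165 ≈ 4.55082

m_a = 11.75, m_b = 8.617, m_c = 4.551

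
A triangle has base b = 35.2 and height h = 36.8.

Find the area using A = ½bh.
A = ½·b·h = ½·35.2·36.8 = ½·1295.36 = 647.68

Area = 647.68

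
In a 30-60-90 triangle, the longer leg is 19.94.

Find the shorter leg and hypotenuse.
In a 30-60-90 triangle the sides are in ratio 1 : √3 : 2, so short leg = long leg/√3 and hypotenuse = 2·(short leg).
Short leg = 19.94/√3 ≈ 19.94/1.73205 ≈ 11.5124
Hypotenuse = 2·11.5124 ≈ 23.0247

Short leg = 11.51, Hypotenuse = 23.02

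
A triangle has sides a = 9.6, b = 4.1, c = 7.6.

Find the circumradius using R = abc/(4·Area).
First find the area with Heron's formula.
s = (9.6 + 4.1 + 7.6)/2 = 10.65
Area = √(s(s−a)(s−b)(s−c)) = √(10.65·1.05·6.55·3.05) ≈ √223.398 ≈ 14.9465
abc = 9.6·4.1·7.6 = 299.136
R = abc/(4·Area) ≈ 299.136/(4·14.9465) = 299.136/59.7861 ≈ 5.00344

R = 5.003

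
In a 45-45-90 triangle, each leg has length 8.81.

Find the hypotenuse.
In a 45-45-90 triangle the sides are in ratio 1 : 1 : √2, so hypotenuse = leg·√2.
Hypotenuse = 8.81·√2 ≈ 8.81·1.41421 ≈ 12.4592

Hypotenuse = 8.81√2 = 12.46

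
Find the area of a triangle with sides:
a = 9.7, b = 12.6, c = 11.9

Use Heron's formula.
s = (9.7 + 12.6 + 11.9)/2 = 34.2/2 = 17.1
s − a = 7.4, s − b = 4.5, s − c = 5.2
s(s−a)(s−b)(s−c) = 17.1·7.4·4.5·5.2 ≈ 2961.04
Area = √2961.04 ≈ 54.4154

Area = 54.42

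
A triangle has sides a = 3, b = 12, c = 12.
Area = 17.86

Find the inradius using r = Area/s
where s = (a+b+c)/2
s = (3 + 12 + 12)/2 = 27/2 = 13.5
r = Area/s = 17.86/13.5 ≈ 1.32296

r = 1.323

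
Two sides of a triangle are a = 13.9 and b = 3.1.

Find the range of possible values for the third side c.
Triangle inequality: |a − b| < c < a + b
|a − b| = |13.9 − 3.1| = 10.8
a + b = 13.9 + 3.1 = 17

10.8 < c < 17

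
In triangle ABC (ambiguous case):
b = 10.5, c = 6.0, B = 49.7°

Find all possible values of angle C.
b/sin(B) = c/sin(C)  ⇒  sin(C) = c·sin(B)/b = 6.0·sin(49.7°)/10.5
sin(49.7°) ≈ 0.762668
sin(C) ≈ 6.0·0.762668/10.5 ≈ 4.57601/10.5 ≈ 0.43581
Candidate 1: C₁ = arcsin(0.43581) ≈ 25.8369°  →  A = 180° − 49.7° − 25.8369° ≈ 104.463° > 0, valid
Candidate 2: C₂ = 180° − C₁ ≈ 154.163°  →  A = 180° − 49.7° − 154.163° ≈ -23.8631° ≤ 0, not a valid triangle

C = 25.84° (one solution)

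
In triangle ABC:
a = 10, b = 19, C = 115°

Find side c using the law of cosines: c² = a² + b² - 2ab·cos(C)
c² = 10² + 19² − 2·10·19·cos(115°)
cos(115°) ≈ -0.422618
c² ≈ 100 + 361 − 380·(-0.422618) ≈ 461 + 160.595 ≈ 621.595
c ≈ √621.595 ≈ 24.9318

c = 24.93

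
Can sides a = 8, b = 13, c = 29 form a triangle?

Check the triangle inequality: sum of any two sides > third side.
a + b vs c: 8 + 13 = 21 ≤ 29  ✗
a + c vs b: 8 + 29 = 37 > 13  ✓
b + c vs a: 13 + 29 = 42 > 8  ✓

No: 8 + 13 = 21 is not > 29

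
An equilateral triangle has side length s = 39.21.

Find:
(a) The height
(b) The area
(a) The height splits the triangle into two 30-60-90 halves: h = s·√3/2 = 39.21·1.73205/2 ≈ 67.9137/2 ≈ 33.9569
(b) Area = (√3/4)·s² = (√3/4)·39.21² = (√3/4)·1537.4241 ≈ 0.433013·1537.4241 ≈ 665.724

Height = 33.96, Area = 665.7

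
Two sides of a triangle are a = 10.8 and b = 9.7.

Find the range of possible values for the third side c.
Triangle inequality: |a − b| < c < a + b
|a − b| = |10.8 − 9.7| = 1.1
a + b = 10.8 + 9.7 = 20.5

1.1 < c < 20.5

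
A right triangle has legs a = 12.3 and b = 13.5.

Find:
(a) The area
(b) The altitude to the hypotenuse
(a) The legs are perpendicular, so Area = ½·a·b = ½·12.3·13.5 = ½·166.05 = 83.025
(b) Hypotenuse c = √(a² + b²) = √(151.29 + 182.25) = √333.54 ≈ 18.2631
    Area = ½·c·h_c  ⇒  h_c = 2·Area/c = 166.05/18.2631 ≈ 9.09211

Area = 83.025, h_c = 9.092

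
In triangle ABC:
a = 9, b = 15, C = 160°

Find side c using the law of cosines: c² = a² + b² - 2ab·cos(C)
c² = 9² + 15² − 2·9·15·cos(160°)
cos(160°) ≈ -0.939693
c² ≈ 81 + 225 − 270·(-0.939693) ≈ 306 + 253.717 ≈ 559.717
c ≈ √559.717 ≈ 23.6583

c = 23.66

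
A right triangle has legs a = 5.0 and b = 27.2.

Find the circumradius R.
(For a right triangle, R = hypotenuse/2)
Hypotenuse c = √(a² + b²) = √(25 + 739.84) = √764.84 ≈ 27.6557
R = c/2 ≈ 27.6557/2 ≈ 13.8279

R = 13.83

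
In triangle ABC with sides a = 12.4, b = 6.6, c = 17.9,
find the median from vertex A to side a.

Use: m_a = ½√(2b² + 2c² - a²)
m_a = ½√(2·6.6² + 2·17.9² − 12.4²) = ½√(2·43.56 + 2·320.41 − 153.76) = ½√(87.12 + 640.82 − 153.76) = ½√574.18
√574.18 ≈ 23.9621, so m_a ≈ 11.981

m_a = 11.98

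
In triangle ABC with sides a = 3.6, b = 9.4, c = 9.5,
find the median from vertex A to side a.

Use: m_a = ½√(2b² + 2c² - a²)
m_a = ½√(2·9.4² + 2·9.5² − 3.6²) = ½√(2·88.36 + 2·90.25 − 12.96) = ½√(176.72 + 180.5 − 12.96) = ½√344.26
√344.26 ≈ 18.5542, so m_a ≈ 9.27712

m_a = 9.277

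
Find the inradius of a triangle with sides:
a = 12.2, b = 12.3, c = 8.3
r = Area/s where s is the semi-perimeter.
s = (12.2 + 12.3 + 8.3)/2 = 32.8/2 = 16.4
Area = √(s(s−a)(s−b)(s−c)) = √(16.4·4.2·4.1·8.1) ≈ √2287.5 ≈ 47.8279
r ≈ 47.8279/16.4 ≈ 2.91633

r = 2.916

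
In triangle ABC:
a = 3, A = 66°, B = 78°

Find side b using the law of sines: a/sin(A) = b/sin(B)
a/sin(A) = b/sin(B)  ⇒  b = a·sin(B)/sin(A) = 3·sin(78°)/sin(66°)
sin(78°) ≈ 0.978148, sin(66°) ≈ 0.913545
b ≈ 3·0.978148/0.913545 ≈ 2.93444/0.913545 ≈ 3.21215

b = 3.212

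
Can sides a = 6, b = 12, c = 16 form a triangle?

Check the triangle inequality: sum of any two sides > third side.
a + b vs c: 6 + 12 = 18 > 16  ✓
a + c vs b: 6 + 16 = 22 > 12  ✓
b + c vs a: 12 + 16 = 28 > 6  ✓

Yes, triangle inequality satisfied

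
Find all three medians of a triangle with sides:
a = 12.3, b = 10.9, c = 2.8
Median formula: m_a = ½√(2b² + 2c² − a²) (and cyclically). a² = 151.29, b² = 118.81, c² = 7.84.
m_a = ½√(2·118.81 + 2·7.84 − 151.29) = ½√102.01 ≈ ½·10.1 ≈ 5.05
m_b = ½√(2·151.29 + 2·7.84 − 118.81) = ½√199.45 ≈ ½·14.1227 ≈ 7.06134
m_c = ½√(2·151.29 + 2·118.81 − 7.84) = ½√532.36 ≈ ½·23.0729 ≈ 11.5365

m_a = 5.05, m_b = 7.061, m_c = 11.54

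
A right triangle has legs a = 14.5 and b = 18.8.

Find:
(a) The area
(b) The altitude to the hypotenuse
(a) The legs are perpendicular, so Area = ½·a·b = ½·14.5·18.8 = ½·272.6 = 136.3
(b) Hypotenuse c = √(a² + b²) = √(210.25 + 353.44) = √563.69 ≈ 23.7422
    Area = ½·c·h_c  ⇒  h_c = 2·Area/c = 272.6/23.7422 ≈ 11.4817

Area = 136.3, h_c = 11.48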